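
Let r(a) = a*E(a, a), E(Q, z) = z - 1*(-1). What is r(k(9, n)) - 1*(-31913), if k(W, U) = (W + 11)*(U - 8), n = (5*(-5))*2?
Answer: 1376353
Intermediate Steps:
E(Q, z) = 1 + z (E(Q, z) = z + 1 = 1 + z)
n = -50 (n = -25*2 = -50)
k(W, U) = (-8 + U)*(11 + W) (k(W, U) = (11 + W)*(-8 + U) = (-8 + U)*(11 + W))
r(a) = a*(1 + a)
r(k(9, n)) - 1*(-31913) = (-88 - 8*9 + 11*(-50) - 50*9)*(1 + (-88 - 8*9 + 11*(-50) - 50*9)) - 1*(-31913) = (-88 - 72 - 550 - 450)*(1 + (-88 - 72 - 550 - 450)) + 31913 = -1160*(1 - 1160) + 31913 = -1160*(-1159) + 31913 = 1344440 + 31913 = 1376353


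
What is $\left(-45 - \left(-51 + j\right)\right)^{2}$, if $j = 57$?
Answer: $2601$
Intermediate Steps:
$\left(-45 - \left(-51 + j\right)\right)^{2} = \left(-45 + \left(51 - 57\right)\right)^{2} = \left(-45 - 6\right)^{2} = \left(-51\right)^{2} = 2601$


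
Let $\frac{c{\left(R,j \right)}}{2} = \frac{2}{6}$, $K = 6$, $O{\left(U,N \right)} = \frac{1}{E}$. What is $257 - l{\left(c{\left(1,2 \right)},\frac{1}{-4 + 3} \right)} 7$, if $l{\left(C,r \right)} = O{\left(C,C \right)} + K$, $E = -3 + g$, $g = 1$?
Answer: $\frac{437}{2} \approx 218.5$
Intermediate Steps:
$E = -2$ ($E = -3 + 1 = -2$)
$O{\left(U,N \right)} = - \frac{1}{2}$ ($O{\left(U,N \right)} = \frac{1}{-2} = - \frac{1}{2}$)
$c{\left(R,j \right)} = \frac{2}{3}$ ($c{\left(R,j \right)} = 2 \cdot \frac{2}{6} = 2 \cdot 2 \cdot \frac{1}{6} = 2 \cdot \frac{1}{3} = \frac{2}{3}$)
$l{\left(C,r \right)} = \frac{11}{2}$ ($l{\left(C,r \right)} = - \frac{1}{2} + 6 = \frac{11}{2}$)
$257 - l{\left(c{\left(1,2 \right)},\frac{1}{-4 + 3} \right)} 7 = 257 - \frac{11}{2} \cdot 7 = 257 - \frac{77}{2} = \frac{437}{2}$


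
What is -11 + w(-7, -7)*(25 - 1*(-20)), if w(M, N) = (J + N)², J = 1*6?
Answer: 34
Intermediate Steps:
J = 6
w(M, N) = (6 + N)²
-11 + w(-7, -7)*(25 - 1*(-20)) = -11 + (6 - 7)²*(25 - 1*(-20)) = -11 + (-1)²*(25 + 20) = -11 + 1*45 = -11 + 45 = 34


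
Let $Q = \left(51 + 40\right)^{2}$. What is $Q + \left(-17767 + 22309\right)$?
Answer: $12823$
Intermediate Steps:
$Q = 8281$ ($Q = 91^{2} = 8281$)
$Q + \left(-17767 + 22309\right) = 8281 + \left(-17767 + 22309\right) = 8281 + 4542 = 12823$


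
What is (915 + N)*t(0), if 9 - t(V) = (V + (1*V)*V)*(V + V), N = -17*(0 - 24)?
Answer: 11907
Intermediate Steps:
N = 408 (N = -17*(-24) = 408)
t(V) = 9 - 2*V*(V + V²) (t(V) = 9 - (V + (1*V)*V)*(V + V) = 9 - (V + V*V)*2*V = 9 - (V + V²)*2*V = 9 - 2*V*(V + V²))
(915 + N)*t(0) = (915 + 408)*(9 - 2*0² - 2*0³) = 1323*(9 - 2*0 - 2*0) = 1323*(9 + 0 + 0) = 1323*9 = 11907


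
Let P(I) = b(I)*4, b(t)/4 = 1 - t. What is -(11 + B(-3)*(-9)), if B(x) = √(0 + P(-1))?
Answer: -11 + 36*√2 ≈ 39.912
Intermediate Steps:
b(t) = 4 - 4*t (b(t) = 4*(1 - t) = 4 - 4*t)
P(I) = 16 - 16*I (P(I) = (4 - 4*I)*4 = 16 - 16*I)
B(x) = 4*√2 (B(x) = √(0 + (16 - 16*(-1))) = √(0 + (16 + 16)) = √(0 + 32) = √32 = 4*√2)
-(11 + B(-3)*(-9)) = -(11 + (4*√2)*(-9)) = -(11 - 36*√2) = -11 + 36*√2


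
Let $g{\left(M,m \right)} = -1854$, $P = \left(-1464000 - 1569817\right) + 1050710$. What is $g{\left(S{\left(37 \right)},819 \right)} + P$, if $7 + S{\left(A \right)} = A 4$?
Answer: $-1984961$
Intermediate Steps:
$P = -1983107$ ($P = -3033817 + 1050710 = -1983107$)
$S{\left(A \right)} = -7 + 4 A$ ($S{\left(A \right)} = -7 + A 4 = -7 + 4 A$)
$g{\left(S{\left(37 \right)},819 \right)} + P = -1854 - 1983107 = -1984961$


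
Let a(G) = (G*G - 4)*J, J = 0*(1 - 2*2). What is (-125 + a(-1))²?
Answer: 15625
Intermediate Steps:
J = 0 (J = 0*(1 - 4) = 0*(-3) = 0)
a(G) = 0 (a(G) = (G*G - 4)*0 = (G² - 4)*0 = (-4 + G²)*0 = 0)
(-125 + a(-1))² = (-125 + 0)² = (-125)² = 15625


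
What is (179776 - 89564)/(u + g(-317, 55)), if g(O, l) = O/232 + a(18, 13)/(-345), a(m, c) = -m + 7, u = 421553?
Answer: 7220568480/33740995307 ≈ 0.21400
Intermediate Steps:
a(m, c) = 7 - m
g(O, l) = 11/345 + O/232 (g(O, l) = O/232 + (7 - 1*18)/(-345) = O*(1/232) + (7 - 18)*(-1/345) = O/232 - 11*(-1/345) = O/232 + 11/345 = 11/345 + O/232)
(179776 - 89564)/(u + g(-317, 55)) = (179776 - 89564)/(421553 + (11/345 + (1/232)*(-317))) = 90212/(421553 + (11/345 - 317/232)) = 90212/(421553 - 106813/80040) = 90212/(33740995307/80040) = 90212*(80040/33740995307) = 7220568480/33740995307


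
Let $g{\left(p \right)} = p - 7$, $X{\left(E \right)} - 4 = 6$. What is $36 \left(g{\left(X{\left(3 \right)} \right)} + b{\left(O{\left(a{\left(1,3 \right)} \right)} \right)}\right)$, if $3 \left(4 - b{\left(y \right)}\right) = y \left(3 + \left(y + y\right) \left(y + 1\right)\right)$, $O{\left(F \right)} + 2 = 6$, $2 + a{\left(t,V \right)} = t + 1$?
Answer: $-1812$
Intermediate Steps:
$a{\left(t,V \right)} = -1 + t$ ($a{\left(t,V \right)} = -2 + \left(t + 1\right) = -2 + \left(1 + t\right) = -1 + t$)
$X{\left(E \right)} = 10$ ($X{\left(E \right)} = 4 + 6 = 10$)
$O{\left(F \right)} = 4$ ($O{\left(F \right)} = -2 + 6 = 4$)
$b{\left(y \right)} = 4 - \frac{y \left(3 + 2 y \left(1 + y\right)\right)}{3}$ ($b{\left(y \right)} = 4 - \frac{y \left(3 + \left(y + y\right) \left(y + 1\right)\right)}{3} = 4 - \frac{y \left(3 + 2 y \left(1 + y\right)\right)}{3}$)
$g{\left(p \right)} = -7 + p$
$36 \left(g{\left(X{\left(3 \right)} \right)} + b{\left(O{\left(a{\left(1,3 \right)} \right)} \right)}\right) = 36 \left(\left(-7 + 10\right) - \left(\frac{32}{3} + \frac{128}{3}\right)\right) = 36 \left(3 - \frac{160}{3}\right) = 36 \left(- \frac{151}{3}\right) = -1812$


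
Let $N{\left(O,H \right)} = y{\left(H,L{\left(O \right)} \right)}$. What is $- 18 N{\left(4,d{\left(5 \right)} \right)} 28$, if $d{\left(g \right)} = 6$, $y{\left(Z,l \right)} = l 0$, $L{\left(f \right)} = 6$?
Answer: $0$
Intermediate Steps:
$y{\left(Z,l \right)} = 0$
$N{\left(O,H \right)} = 0$
$- 18 N{\left(4,d{\left(5 \right)} \right)} 28 = \left(-18\right) 0 \cdot 28 = 0 \cdot 28 = 0$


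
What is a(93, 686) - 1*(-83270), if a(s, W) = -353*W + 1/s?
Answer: -14776583/93 ≈ -1.5889e+5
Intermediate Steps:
a(s, W) = 1/s - 353*W
a(93, 686) - 1*(-83270) = (1/93 - 353*686) - 1*(-83270) = (1/93 - 242158) + 83270 = -22520693/93 + 83270 = -14776583/93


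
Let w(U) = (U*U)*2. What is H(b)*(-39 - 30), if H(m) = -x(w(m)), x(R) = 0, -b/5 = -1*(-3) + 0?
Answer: 0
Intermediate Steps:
b = -15 (b = -5*(-1*(-3) + 0) = -5*(3 + 0) = -5*3 = -15)
w(U) = 2*U² (w(U) = U²*2 = 2*U²)
H(m) = 0 (H(m) = -1*0 = 0)
H(b)*(-39 - 30) = 0*(-39 - 30) = 0*(-69) = 0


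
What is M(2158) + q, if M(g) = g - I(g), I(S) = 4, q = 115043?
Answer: 117197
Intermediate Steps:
M(g) = -4 + g (M(g) = g - 1*4 = g - 4 = -4 + g)
M(2158) + q = (-4 + 2158) + 115043 = 2154 + 115043 = 117197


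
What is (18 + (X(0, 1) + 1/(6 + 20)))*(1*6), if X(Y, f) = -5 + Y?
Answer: 1017/13 ≈ 78.231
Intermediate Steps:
(18 + (X(0, 1) + 1/(6 + 20)))*(1*6) = (18 + ((-5 + 0) + 1/(6 + 20)))*(1*6) = (18 + (-5 + 1/26))*6 = (18 - 129/26)*6 = (339/26)*6 = 1017/13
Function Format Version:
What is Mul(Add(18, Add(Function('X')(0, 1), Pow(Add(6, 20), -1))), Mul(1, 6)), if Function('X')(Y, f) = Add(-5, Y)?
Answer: Rational(1017, 13) ≈ 78.231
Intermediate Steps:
Mul(Add(18, Add(Function('X')(0, 1), Pow(Add(6, 20), -1))), Mul(1, 6)) = Mul(Add(18, Add(Add(-5, 0), Pow(Add(6, 20), -1))), Mul(1, 6)) = Mul(Add(18, Add(-5, Pow(26, -1))), 6) = Mul(Add(18, Add(-5, Rational(1, 26))), 6) = Mul(Add(18, Rational(-129, 26)), 6) = Mul(Rational(339, 26), 6) = Rational(1017, 13)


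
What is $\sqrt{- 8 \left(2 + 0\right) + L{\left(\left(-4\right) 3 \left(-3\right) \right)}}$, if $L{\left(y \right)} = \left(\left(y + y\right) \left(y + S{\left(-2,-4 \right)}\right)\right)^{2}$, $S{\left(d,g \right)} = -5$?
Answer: $4 \sqrt{311363} \approx 2232.0$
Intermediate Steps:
$L{\left(y \right)} = 4 y^{2} \left(-5 + y\right)^{2}$ ($L{\left(y \right)} = \left(\left(y + y\right) \left(y - 5\right)\right)^{2} = \left(2 y \left(-5 + y\right)\right)^{2} = 4 y^{2} \left(-5 + y\right)^{2}$)
$\sqrt{- 8 \left(2 + 0\right) + L{\left(\left(-4\right) 3 \left(-3\right) \right)}} = \sqrt{- 8 \left(2 + 0\right) + 4 \left(\left(-4\right) 3 \left(-3\right)\right)^{2} \left(-5 + \left(-4\right) 3 \left(-3\right)\right)^{2}} = \sqrt{\left(-8\right) 2 + 4 \left(\left(-12\right) \left(-3\right)\right)^{2} \left(-5 - -36\right)^{2}} = \sqrt{-16 + 4 \cdot 36^{2} \left(-5 + 36\right)^{2}} = \sqrt{-16 + 4 \cdot 1296 \cdot 31^{2}} = \sqrt{-16 + 4 \cdot 1296 \cdot 961} = \sqrt{-16 + 4981824} = \sqrt{4981808} = 4 \sqrt{311363}$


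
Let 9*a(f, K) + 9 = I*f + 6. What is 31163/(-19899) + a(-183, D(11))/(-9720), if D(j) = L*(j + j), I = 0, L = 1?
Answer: -3059573/1953720 ≈ -1.5660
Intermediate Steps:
D(j) = 2*j (D(j) = 1*(j + j) = 1*(2*j) = 2*j)
a(f, K) = -⅓ (a(f, K) = -1 + (0*f + 6)/9 = -1 + (0 + 6)/9 = -1 + (⅑)*6 = -1 + ⅔ = -⅓)
31163/(-19899) + a(-183, D(11))/(-9720) = 31163/(-19899) - ⅓/(-9720) = 31163*(-1/19899) - ⅓*(-1/9720) = -2833/1809 + 1/29160 = -3059573/1953720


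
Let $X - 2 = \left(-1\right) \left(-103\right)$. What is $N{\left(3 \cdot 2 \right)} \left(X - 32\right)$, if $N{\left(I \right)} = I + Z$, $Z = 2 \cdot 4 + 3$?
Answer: $1241$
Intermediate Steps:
$Z = 11$ ($Z = 8 + 3 = 11$)
$N{\left(I \right)} = 11 + I$ ($N{\left(I \right)} = I + 11 = 11 + I$)
$X = 105$ ($X = 2 - -103 = 2 + 103 = 105$)
$N{\left(3 \cdot 2 \right)} \left(X - 32\right) = \left(11 + 3 \cdot 2\right) \left(105 - 32\right) = \left(11 + 6\right) 73 = 17 \cdot 73 = 1241$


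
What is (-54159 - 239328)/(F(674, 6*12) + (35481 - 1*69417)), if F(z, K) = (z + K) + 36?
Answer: 293487/33154 ≈ 8.8522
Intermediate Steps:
F(z, K) = 36 + K + z (F(z, K) = (K + z) + 36 = 36 + K + z)
(-54159 - 239328)/(F(674, 6*12) + (35481 - 1*69417)) = (-54159 - 239328)/((36 + 6*12 + 674) + (35481 - 1*69417)) = -293487/((36 + 72 + 674) + (35481 - 69417)) = -293487/(782 - 33936) = -293487/(-33154) = -293487*(-1/33154) = 293487/33154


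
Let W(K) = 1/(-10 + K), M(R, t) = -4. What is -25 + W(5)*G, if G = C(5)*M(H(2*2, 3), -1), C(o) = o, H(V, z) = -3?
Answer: -21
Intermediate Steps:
G = -20 (G = 5*(-4) = -20)
-25 + W(5)*G = -25 - 20/(-10 + 5) = -25 - 20/(-5) = -25 - 1/5*(-20) = -25 + 4 = -21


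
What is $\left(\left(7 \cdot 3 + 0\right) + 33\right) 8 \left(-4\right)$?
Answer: $-1728$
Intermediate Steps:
$\left(\left(7 \cdot 3 + 0\right) + 33\right) 8 \left(-4\right) = \left(\left(21 + 0\right) + 33\right) \left(-32\right) = \left(21 + 33\right) \left(-32\right) = 54 \left(-32\right) = -1728$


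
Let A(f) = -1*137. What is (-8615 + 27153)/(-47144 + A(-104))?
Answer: -1426/3637 ≈ -0.39208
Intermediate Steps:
A(f) = -137
(-8615 + 27153)/(-47144 + A(-104)) = (-8615 + 27153)/(-47144 - 137) = 18538/(-47281) = 18538*(-1/47281) = -1426/3637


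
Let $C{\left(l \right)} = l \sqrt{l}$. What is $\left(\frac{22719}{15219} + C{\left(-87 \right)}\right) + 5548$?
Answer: $\frac{28152577}{5073} - 87 i \sqrt{87} \approx 5549.5 - 811.48 i$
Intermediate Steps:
$C{\left(l \right)} = l^{\frac{3}{2}}$
$\left(\frac{22719}{15219} + C{\left(-87 \right)}\right) + 5548 = \left(\frac{22719}{15219} + \left(-87\right)^{\frac{3}{2}}\right) + 5548 = \left(22719 \cdot \frac{1}{15219} - 87 i \sqrt{87}\right) + 5548 = \left(\frac{7573}{5073} - 87 i \sqrt{87}\right) + 5548 = \frac{28152577}{5073} - 87 i \sqrt{87}$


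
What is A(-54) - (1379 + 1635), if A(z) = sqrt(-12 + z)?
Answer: -3014 + I*sqrt(66) ≈ -3014.0 + 8.124*I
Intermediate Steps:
A(-54) - (1379 + 1635) = sqrt(-12 - 54) - (1379 + 1635) = sqrt(-66) - 1*3014 = I*sqrt(66) - 3014 = -3014 + I*sqrt(66)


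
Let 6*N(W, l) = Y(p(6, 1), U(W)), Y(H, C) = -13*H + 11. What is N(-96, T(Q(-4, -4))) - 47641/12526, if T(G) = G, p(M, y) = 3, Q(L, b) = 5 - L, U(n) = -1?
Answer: -318287/37578 ≈ -8.4700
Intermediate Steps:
Y(H, C) = 11 - 13*H
N(W, l) = -14/3 (N(W, l) = (11 - 13*3)/6 = (11 - 39)/6 = (1/6)*(-28) = -14/3)
N(-96, T(Q(-4, -4))) - 47641/12526 = -14/3 - 47641/12526 = -318287/37578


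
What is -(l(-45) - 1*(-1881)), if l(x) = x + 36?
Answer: -1872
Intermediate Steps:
l(x) = 36 + x
-(l(-45) - 1*(-1881)) = -((36 - 45) - 1*(-1881)) = -(-9 + 1881) = -1*1872 = -1872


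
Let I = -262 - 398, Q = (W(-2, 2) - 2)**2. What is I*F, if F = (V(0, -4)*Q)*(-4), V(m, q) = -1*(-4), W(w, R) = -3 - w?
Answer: 95040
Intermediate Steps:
Q = 9 (Q = ((-3 - 1*(-2)) - 2)**2 = ((-3 + 2) - 2)**2 = (-1 - 2)**2 = (-3)**2 = 9)
V(m, q) = 4
F = -144 (F = (4*9)*(-4) = 36*(-4) = -144)
I = -660
I*F = -660*(-144) = 95040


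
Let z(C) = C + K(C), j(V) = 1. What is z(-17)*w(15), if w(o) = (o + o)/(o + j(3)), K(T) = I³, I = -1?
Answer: -135/4 ≈ -33.750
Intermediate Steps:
K(T) = -1 (K(T) = (-1)³ = -1)
w(o) = 2*o/(1 + o) (w(o) = (o + o)/(o + 1) = (2*o)/(1 + o) = 2*o/(1 + o))
z(C) = -1 + C (z(C) = C - 1 = -1 + C)
z(-17)*w(15) = (-1 - 17)*(2*15/(1 + 15)) = -36*15/16 = -18*15/8 = -135/4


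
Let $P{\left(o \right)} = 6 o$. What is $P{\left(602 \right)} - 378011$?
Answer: $-374399$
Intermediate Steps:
$P{\left(602 \right)} - 378011 = 6 \cdot 602 - 378011 = 3612 - 378011 = -374399$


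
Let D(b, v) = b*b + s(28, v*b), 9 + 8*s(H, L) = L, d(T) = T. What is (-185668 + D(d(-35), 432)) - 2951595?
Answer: -25103433/8 ≈ -3.1379e+6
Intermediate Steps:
s(H, L) = -9/8 + L/8
D(b, v) = -9/8 + b² + b*v/8 (D(b, v) = b*b + (-9/8 + (v*b)/8) = b² + (-9/8 + (b*v)/8) = b² + (-9/8 + b*v/8) = -9/8 + b² + b*v/8)
(-185668 + D(d(-35), 432)) - 2951595 = (-185668 + (-9/8 + (-35)² + (⅛)*(-35)*432)) - 2951595 = (-185668 + (-9/8 + 1225 - 1890)) - 2951595 = (-185668 - 5329/8) - 2951595 = -1490673/8 - 2951595 = -25103433/8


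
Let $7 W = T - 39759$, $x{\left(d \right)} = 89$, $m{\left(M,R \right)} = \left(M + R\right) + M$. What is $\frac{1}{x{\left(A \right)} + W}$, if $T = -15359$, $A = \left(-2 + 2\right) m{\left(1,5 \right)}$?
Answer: $- \frac{1}{7785} \approx -0.00012845$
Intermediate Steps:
$m{\left(M,R \right)} = R + 2 M$
$A = 0$ ($A = \left(-2 + 2\right) \left(5 + 2 \cdot 1\right) = 0 \left(5 + 2\right) = 0 \cdot 7 = 0$)
$W = -7874$ ($W = \frac{-15359 - 39759}{7} = \frac{1}{7} \left(-55118\right) = -7874$)
$\frac{1}{x{\left(A \right)} + W} = \frac{1}{89 - 7874} = \frac{1}{-7785} = - \frac{1}{7785}$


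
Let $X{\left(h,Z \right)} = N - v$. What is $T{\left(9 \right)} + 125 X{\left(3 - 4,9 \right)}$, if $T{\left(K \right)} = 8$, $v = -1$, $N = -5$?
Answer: $-492$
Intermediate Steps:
$X{\left(h,Z \right)} = -4$ ($X{\left(h,Z \right)} = -5 - -1 = -5 + 1 = -4$)
$T{\left(9 \right)} + 125 X{\left(3 - 4,9 \right)} = 8 + 125 \left(-4\right) = 8 - 500 = -492$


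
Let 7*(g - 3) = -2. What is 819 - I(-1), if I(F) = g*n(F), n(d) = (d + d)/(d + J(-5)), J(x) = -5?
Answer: 17180/21 ≈ 818.10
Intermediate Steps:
g = 19/7 (g = 3 + (⅐)*(-2) = 3 - 2/7 = 19/7 ≈ 2.7143)
n(d) = 2*d/(-5 + d) (n(d) = (d + d)/(d - 5) = (2*d)/(-5 + d) = 2*d/(-5 + d))
I(F) = 38*F/(7*(-5 + F)) (I(F) = 19*(2*F/(-5 + F))/7 = 38*F/(7*(-5 + F)))
819 - I(-1) = 819 - 38*(-1)/(7*(-5 - 1)) = 819 - 38*(-1)/(7*(-6)) = 819 - 38*(-1)*(-1)/(7*6) = 819 - 1*19/21 = 819 - 19/21 = 17180/21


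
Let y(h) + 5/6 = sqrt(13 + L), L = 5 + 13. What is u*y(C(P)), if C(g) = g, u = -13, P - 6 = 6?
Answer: 65/6 - 13*sqrt(31) ≈ -61.548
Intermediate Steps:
P = 12 (P = 6 + 6 = 12)
L = 18
y(h) = -5/6 + sqrt(31) (y(h) = -5/6 + sqrt(13 + 18) = -5/6 + sqrt(31))
u*y(C(P)) = -13*(-5/6 + sqrt(31)) = 65/6 - 13*sqrt(31)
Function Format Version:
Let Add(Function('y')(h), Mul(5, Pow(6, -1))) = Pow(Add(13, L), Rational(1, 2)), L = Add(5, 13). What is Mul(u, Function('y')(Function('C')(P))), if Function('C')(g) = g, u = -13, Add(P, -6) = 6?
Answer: Add(Rational(65, 6), Mul(-13, Pow(31, Rational(1, 2)))) ≈ -61.548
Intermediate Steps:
P = 12 (P = Add(6, 6) = 12)
L = 18
Function('y')(h) = Add(Rational(-5, 6), Pow(31, Rational(1, 2))) (Function('y')(h) = Add(Rational(-5, 6), Pow(Add(13, 18), Rational(1, 2))) = Add(Rational(-5, 6), Pow(31, Rational(1, 2))))
Mul(u, Function('y')(Function('C')(P))) = Mul(-13, Add(Rational(-5, 6), Pow(31, Rational(1, 2)))) = Add(Rational(65, 6), Mul(-13, Pow(31, Rational(1, 2))))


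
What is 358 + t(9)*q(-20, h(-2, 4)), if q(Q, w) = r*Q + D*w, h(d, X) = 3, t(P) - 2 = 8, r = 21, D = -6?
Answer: -4022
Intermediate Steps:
t(P) = 10 (t(P) = 2 + 8 = 10)
q(Q, w) = -6*w + 21*Q (q(Q, w) = 21*Q - 6*w = -6*w + 21*Q)
358 + t(9)*q(-20, h(-2, 4)) = 358 + 10*(-6*3 + 21*(-20)) = 358 + 10*(-18 - 420) = 358 + 10*(-438) = 358 - 4380 = -4022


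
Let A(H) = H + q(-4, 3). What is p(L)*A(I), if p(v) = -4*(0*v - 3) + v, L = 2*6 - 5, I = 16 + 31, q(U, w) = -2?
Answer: 855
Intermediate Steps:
I = 47
L = 7 (L = 12 - 5 = 7)
A(H) = -2 + H (A(H) = H - 2 = -2 + H)
p(v) = 12 + v (p(v) = -4*(0 - 3) + v = -4*(-3) + v = 12 + v)
p(L)*A(I) = (12 + 7)*(-2 + 47) = 19*45 = 855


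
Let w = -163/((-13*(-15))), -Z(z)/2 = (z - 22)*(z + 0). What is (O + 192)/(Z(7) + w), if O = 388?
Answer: 113100/40787 ≈ 2.7729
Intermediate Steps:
Z(z) = -2*z*(-22 + z) (Z(z) = -2*(z - 22)*(z + 0) = -2*(-22 + z)*z = -2*z*(-22 + z))
w = -163/195 ≈ -0.83590
(O + 192)/(Z(7) + w) = (388 + 192)/(2*7*(22 - 1*7) - 163/195) = 580/(2*7*(22 - 7) - 163/195) = 580/(2*7*15 - 163/195) = 580/(210 - 163/195) = 580/(40787/195) = 580*(195/40787) = 113100/40787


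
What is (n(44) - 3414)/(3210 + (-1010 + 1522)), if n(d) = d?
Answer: -1685/1861 ≈ -0.90543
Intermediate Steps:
(n(44) - 3414)/(3210 + (-1010 + 1522)) = (44 - 3414)/(3210 + (-1010 + 1522)) = -3370/(3210 + 512) = -3370/3722 = -3370*1/3722 = -1685/1861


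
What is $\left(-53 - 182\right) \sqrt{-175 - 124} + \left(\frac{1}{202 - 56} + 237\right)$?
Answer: $\frac{34603}{146} - 235 i \sqrt{299} \approx 237.01 - 4063.5 i$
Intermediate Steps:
$\left(-53 - 182\right) \sqrt{-175 - 124} + \left(\frac{1}{202 - 56} + 237\right) = \left(-53 - 182\right) \sqrt{-299} + \left(\frac{1}{146} + 237\right) = - 235 i \sqrt{299} + \left(\frac{1}{146} + 237\right) = - 235 i \sqrt{299} + \frac{34603}{146} = \frac{34603}{146} - 235 i \sqrt{299}$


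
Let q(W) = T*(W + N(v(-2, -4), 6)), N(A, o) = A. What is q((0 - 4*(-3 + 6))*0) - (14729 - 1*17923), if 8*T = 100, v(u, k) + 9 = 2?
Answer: 6213/2 ≈ 3106.5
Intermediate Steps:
v(u, k) = -7 (v(u, k) = -9 + 2 = -7)
T = 25/2 (T = (⅛)*100 = 25/2 ≈ 12.500)
q(W) = -175/2 + 25*W/2 (q(W) = 25*(W - 7)/2 = 25*(-7 + W)/2 = -175/2 + 25*W/2)
q((0 - 4*(-3 + 6))*0) - (14729 - 1*17923) = (-175/2 + 25*((0 - 4*(-3 + 6))*0)/2) - (14729 - 1*17923) = (-175/2 + 25*((0 - 4*3)*0)/2) - (14729 - 17923) = (-175/2 + 25*((0 - 12)*0)/2) - 1*(-3194) = (-175/2 + 25*(-12*0)/2) + 3194 = (-175/2 + (25/2)*0) + 3194 = (-175/2 + 0) + 3194 = -175/2 + 3194 = 6213/2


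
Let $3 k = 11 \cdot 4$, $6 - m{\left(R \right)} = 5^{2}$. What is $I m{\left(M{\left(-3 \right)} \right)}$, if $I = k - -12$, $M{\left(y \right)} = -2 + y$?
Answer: $- \frac{1520}{3} \approx -506.67$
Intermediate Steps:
$m{\left(R \right)} = -19$ ($m{\left(R \right)} = 6 - 5^{2} = 6 - 25 = -19$)
$k = \frac{44}{3}$ ($k = \frac{11 \cdot 4}{3} = \frac{1}{3} \cdot 44 = \frac{44}{3} \approx 14.667$)
$I = \frac{80}{3}$ ($I = \frac{44}{3} - -12 = \frac{44}{3} + 12 = \frac{80}{3} \approx 26.667$)
$I m{\left(M{\left(-3 \right)} \right)} = \frac{80}{3} \left(-19\right) = - \frac{1520}{3}$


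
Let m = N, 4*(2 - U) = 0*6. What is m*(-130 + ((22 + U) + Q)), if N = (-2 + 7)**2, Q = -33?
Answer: -3475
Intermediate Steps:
N = 25 (N = 5**2 = 25)
U = 2 (U = 2 - 0*6 = 2 - 1/4*0 = 2 + 0 = 2)
m = 25
m*(-130 + ((22 + U) + Q)) = 25*(-130 + ((22 + 2) - 33)) = 25*(-130 + (24 - 33)) = 25*(-130 - 9) = 25*(-139) = -3475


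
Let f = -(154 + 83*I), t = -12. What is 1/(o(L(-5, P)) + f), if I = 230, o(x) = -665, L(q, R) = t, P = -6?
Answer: -1/19909 ≈ -5.0229e-5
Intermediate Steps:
L(q, R) = -12
f = -19244 (f = -(154 + 83*230) = -(154 + 19090) = -1*19244 = -19244)
1/(o(L(-5, P)) + f) = 1/(-665 - 19244) = 1/(-19909) = -1/19909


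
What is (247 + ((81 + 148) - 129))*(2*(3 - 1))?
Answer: 1388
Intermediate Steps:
(247 + ((81 + 148) - 129))*(2*(3 - 1)) = (247 + (229 - 129))*(2*2) = (247 + 100)*4 = 347*4 = 1388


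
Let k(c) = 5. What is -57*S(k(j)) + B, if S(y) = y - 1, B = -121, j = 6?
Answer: -349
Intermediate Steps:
S(y) = -1 + y
-57*S(k(j)) + B = -57*(-1 + 5) - 121 = -57*4 - 121 = -228 - 121 = -349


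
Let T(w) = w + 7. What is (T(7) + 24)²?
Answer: 1444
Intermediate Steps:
T(w) = 7 + w
(T(7) + 24)² = ((7 + 7) + 24)² = (14 + 24)² = 38² = 1444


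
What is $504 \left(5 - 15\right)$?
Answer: $-5040$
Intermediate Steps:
$504 \left(5 - 15\right) = 504 \left(-10\right) = -5040$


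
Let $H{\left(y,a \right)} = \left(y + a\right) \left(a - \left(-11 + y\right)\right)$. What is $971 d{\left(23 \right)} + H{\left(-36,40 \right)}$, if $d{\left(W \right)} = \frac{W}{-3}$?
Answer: $- \frac{21289}{3} \approx -7096.3$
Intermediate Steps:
$d{\left(W \right)} = - \frac{W}{3}$ ($d{\left(W \right)} = W \left(- \frac{1}{3}\right) = - \frac{W}{3}$)
$H{\left(y,a \right)} = \left(a + y\right) \left(11 + a - y\right)$
$971 d{\left(23 \right)} + H{\left(-36,40 \right)} = 971 \left(\left(- \frac{1}{3}\right) 23\right) + \left(40^{2} - \left(-36\right)^{2} + 11 \cdot 40 + 11 \left(-36\right)\right) = 971 \left(- \frac{23}{3}\right) + \left(1600 - 1296 + 440 - 396\right) = - \frac{22333}{3} + \left(1600 - 1296 + 440 - 396\right) = - \frac{22333}{3} + 348 = - \frac{21289}{3}$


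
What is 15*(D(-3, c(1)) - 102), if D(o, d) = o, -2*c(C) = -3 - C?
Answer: -1575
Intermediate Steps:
c(C) = 3/2 + C/2 (c(C) = -(-3 - C)/2 = 3/2 + C/2)
15*(D(-3, c(1)) - 102) = 15*(-3 - 102) = 15*(-105) = -1575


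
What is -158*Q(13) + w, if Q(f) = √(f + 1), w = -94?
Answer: -94 - 158*√14 ≈ -685.18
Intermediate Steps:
Q(f) = √(1 + f)
-158*Q(13) + w = -158*√(1 + 13) - 94 = -158*√14 - 94 = -94 - 158*√14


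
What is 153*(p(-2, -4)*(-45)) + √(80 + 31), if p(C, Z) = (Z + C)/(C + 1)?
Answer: -41310 + √111 ≈ -41299.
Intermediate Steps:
p(C, Z) = (C + Z)/(1 + C)
153*(p(-2, -4)*(-45)) + √(80 + 31) = 153*(((-2 - 4)/(1 - 2))*(-45)) + √(80 + 31) = 153*((-6/(-1))*(-45)) + √111 = 153*(-1*(-6)*(-45)) + √111 = 153*(6*(-45)) + √111 = 153*(-270) + √111 = -41310 + √111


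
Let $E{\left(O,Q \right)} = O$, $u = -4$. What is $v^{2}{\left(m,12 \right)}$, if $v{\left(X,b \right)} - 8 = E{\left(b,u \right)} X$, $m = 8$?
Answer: $10816$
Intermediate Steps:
$v{\left(X,b \right)} = 8 + X b$ ($v{\left(X,b \right)} = 8 + b X = 8 + X b$)
$v^{2}{\left(m,12 \right)} = \left(8 + 8 \cdot 12\right)^{2} = \left(8 + 96\right)^{2} = 104^{2} = 10816$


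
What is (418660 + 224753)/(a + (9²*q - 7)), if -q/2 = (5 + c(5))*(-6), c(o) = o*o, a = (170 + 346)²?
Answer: 643413/295409 ≈ 2.1780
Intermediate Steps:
a = 266256 (a = 516² = 266256)
c(o) = o²
q = 360 (q = -2*(5 + 5²)*(-6) = -2*(5 + 25)*(-6) = -60*(-6) = -2*(-180) = 360)
(418660 + 224753)/(a + (9²*q - 7)) = (418660 + 224753)/(266256 + (9²*360 - 7)) = 643413/(266256 + (81*360 - 7)) = 643413/(266256 + (29160 - 7)) = 643413/(266256 + 29153) = 643413/295409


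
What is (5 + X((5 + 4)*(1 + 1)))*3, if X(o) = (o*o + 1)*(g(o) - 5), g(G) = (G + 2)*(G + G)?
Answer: 697140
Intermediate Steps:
g(G) = 2*G*(2 + G) (g(G) = (2 + G)*(2*G) = 2*G*(2 + G))
X(o) = (1 + o**2)*(-5 + 2*o*(2 + o)) (X(o) = (o*o + 1)*(2*o*(2 + o) - 5) = (o**2 + 1)*(-5 + 2*o*(2 + o)) = (1 + o**2)*(-5 + 2*o*(2 + o)))
(5 + X((5 + 4)*(1 + 1)))*3 = (5 + (-5 - 3*(1 + 1)**2*(5 + 4)**2 + 2*((5 + 4)*(1 + 1))**4 + 4*((5 + 4)*(1 + 1)) + 4*((5 + 4)*(1 + 1))**3))*3 = (5 + (-5 - 3*(9*2)**2 + 2*(9*2)**4 + 4*(9*2) + 4*(9*2)**3))*3 = (5 + (-5 - 3*18**2 + 2*18**4 + 4*18 + 4*18**3))*3 = (5 + (-5 - 3*324 + 2*104976 + 72 + 4*5832))*3 = (5 + (-5 - 972 + 209952 + 72 + 23328))*3 = (5 + 232375)*3 = 232380*3 = 697140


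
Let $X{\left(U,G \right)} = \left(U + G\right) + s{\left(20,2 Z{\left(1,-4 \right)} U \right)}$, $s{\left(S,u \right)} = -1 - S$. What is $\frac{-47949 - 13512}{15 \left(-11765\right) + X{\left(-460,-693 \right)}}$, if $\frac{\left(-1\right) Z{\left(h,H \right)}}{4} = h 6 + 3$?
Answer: $\frac{61461}{177649} \approx 0.34597$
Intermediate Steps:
$Z{\left(h,H \right)} = -12 - 24 h$ ($Z{\left(h,H \right)} = - 4 \left(h 6 + 3\right) = - 4 \left(6 h + 3\right) = - 4 \left(3 + 6 h\right) = -12 - 24 h$)
$X{\left(U,G \right)} = -21 + G + U$ ($X{\left(U,G \right)} = \left(U + G\right) - 21 = \left(G + U\right) - 21 = -21 + G + U$)
$\frac{-47949 - 13512}{15 \left(-11765\right) + X{\left(-460,-693 \right)}} = \frac{-47949 - 13512}{15 \left(-11765\right) - 1174} = - \frac{61461}{-176475 - 1174} = - \frac{61461}{-177649} = \left(-61461\right) \left(- \frac{1}{177649}\right) = \frac{61461}{177649}$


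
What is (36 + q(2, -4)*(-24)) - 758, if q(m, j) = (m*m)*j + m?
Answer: -386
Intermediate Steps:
q(m, j) = m + j*m² (q(m, j) = m²*j + m = j*m² + m = m + j*m²)
(36 + q(2, -4)*(-24)) - 758 = (36 + (2*(1 - 4*2))*(-24)) - 758 = (36 + (2*(1 - 8))*(-24)) - 758 = (36 + (2*(-7))*(-24)) - 758 = (36 - 14*(-24)) - 758 = (36 + 336) - 758 = 372 - 758 = -386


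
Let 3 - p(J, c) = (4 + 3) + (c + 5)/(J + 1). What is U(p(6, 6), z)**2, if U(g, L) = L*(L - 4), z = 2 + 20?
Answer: 156816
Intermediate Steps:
z = 22
p(J, c) = -4 - (5 + c)/(1 + J) (p(J, c) = 3 - ((4 + 3) + (c + 5)/(J + 1)) = 3 - (7 + (5 + c)/(1 + J)) = 3 + (-7 - (5 + c)/(1 + J)) = -4 - (5 + c)/(1 + J))
U(g, L) = L*(-4 + L)
U(p(6, 6), z)**2 = (22*(-4 + 22))**2 = (22*18)**2 = 396**2 = 156816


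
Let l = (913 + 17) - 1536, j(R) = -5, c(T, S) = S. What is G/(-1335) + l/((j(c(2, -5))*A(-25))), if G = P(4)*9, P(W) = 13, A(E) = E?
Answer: -54909/11125 ≈ -4.9356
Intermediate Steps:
l = -606 (l = 930 - 1536 = -606)
G = 117 (G = 13*9 = 117)
G/(-1335) + l/((j(c(2, -5))*A(-25))) = 117/(-1335) - 606/((-5*(-25))) = 117*(-1/1335) - 606/125 = -39/445 - 606*1/125 = -39/445 - 606/125 = -54909/11125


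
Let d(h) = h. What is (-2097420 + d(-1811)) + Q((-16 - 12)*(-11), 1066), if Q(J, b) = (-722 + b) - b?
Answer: -2099953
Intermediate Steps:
Q(J, b) = -722
(-2097420 + d(-1811)) + Q((-16 - 12)*(-11), 1066) = (-2097420 - 1811) - 722 = -2099231 - 722 = -2099953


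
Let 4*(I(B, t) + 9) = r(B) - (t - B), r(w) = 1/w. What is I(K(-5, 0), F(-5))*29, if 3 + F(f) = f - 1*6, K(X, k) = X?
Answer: -986/5 ≈ -197.20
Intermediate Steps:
F(f) = -9 + f (F(f) = -3 + (f - 1*6) = -3 + (f - 6) = -3 + (-6 + f) = -9 + f)
I(B, t) = -9 - t/4 + B/4 + 1/(4*B) (I(B, t) = -9 + (1/B - (t - B))/4 = -9 + (1/B + (B - t))/4 = -9 + (B + 1/B - t)/4 = -9 + (-t/4 + B/4 + 1/(4*B)) = -9 - t/4 + B/4 + 1/(4*B))
I(K(-5, 0), F(-5))*29 = ((1/4)*(1 - 5*(-36 - 5 - (-9 - 5)))/(-5))*29 = ((1/4)*(-1/5)*(1 - 5*(-36 - 5 - 1*(-14))))*29 = ((1/4)*(-1/5)*(1 - 5*(-36 - 5 + 14)))*29 = ((1/4)*(-1/5)*(1 - 5*(-27)))*29 = ((1/4)*(-1/5)*(1 + 135))*29 = ((1/4)*(-1/5)*136)*29 = -34/5*29 = -986/5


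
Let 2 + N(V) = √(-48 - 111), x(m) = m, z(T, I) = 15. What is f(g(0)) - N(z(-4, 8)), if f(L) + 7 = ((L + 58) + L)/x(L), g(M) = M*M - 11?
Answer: -91/11 - I*√159 ≈ -8.2727 - 12.61*I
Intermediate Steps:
N(V) = -2 + I*√159 (N(V) = -2 + √(-48 - 111) = -2 + √(-159) = -2 + I*√159)
g(M) = -11 + M² (g(M) = M² - 11 = -11 + M²)
f(L) = -7 + (58 + 2*L)/L (f(L) = -7 + ((L + 58) + L)/L = -7 + ((58 + L) + L)/L = -7 + (58 + 2*L)/L)
f(g(0)) - N(z(-4, 8)) = (-5 + 58/(-11 + 0²)) - (-2 + I*√159) = (-5 + 58/(-11 + 0)) + (2 - I*√159) = (-5 + 58/(-11)) + (2 - I*√159) = (-5 + 58*(-1/11)) + (2 - I*√159) = (-5 - 58/11) + (2 - I*√159) = -113/11 + (2 - I*√159) = -91/11 - I*√159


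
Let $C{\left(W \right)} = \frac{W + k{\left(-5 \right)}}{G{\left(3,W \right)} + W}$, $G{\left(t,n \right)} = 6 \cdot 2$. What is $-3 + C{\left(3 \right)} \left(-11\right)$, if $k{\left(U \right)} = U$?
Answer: $- \frac{23}{15} \approx -1.5333$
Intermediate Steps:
$G{\left(t,n \right)} = 12$
$C{\left(W \right)} = \frac{-5 + W}{12 + W}$ ($C{\left(W \right)} = \frac{W - 5}{12 + W} = \frac{-5 + W}{12 + W}$)
$-3 + C{\left(3 \right)} \left(-11\right) = -3 + \frac{-5 + 3}{12 + 3} \left(-11\right) = -3 + \frac{1}{15} \left(-2\right) \left(-11\right) = -3 - - \frac{22}{15} = -3 + \frac{22}{15} = - \frac{23}{15}$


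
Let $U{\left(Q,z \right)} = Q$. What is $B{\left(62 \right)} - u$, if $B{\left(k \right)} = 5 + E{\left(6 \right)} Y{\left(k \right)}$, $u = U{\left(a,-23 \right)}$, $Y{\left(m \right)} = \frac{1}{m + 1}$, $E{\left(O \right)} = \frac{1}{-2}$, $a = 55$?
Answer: $- \frac{6301}{126} \approx -50.008$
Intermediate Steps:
$E{\left(O \right)} = - \frac{1}{2}$
$Y{\left(m \right)} = \frac{1}{1 + m}$
$u = 55$
$B{\left(k \right)} = 5 - \frac{1}{2 \left(1 + k\right)}$
$B{\left(62 \right)} - u = \frac{9 + 10 \cdot 62}{2 \left(1 + 62\right)} - 55 = \frac{9 + 620}{2 \cdot 63} - 55 = \frac{1}{2} \cdot \frac{1}{63} \cdot 629 - 55 = \frac{629}{126} - 55 = - \frac{6301}{126}$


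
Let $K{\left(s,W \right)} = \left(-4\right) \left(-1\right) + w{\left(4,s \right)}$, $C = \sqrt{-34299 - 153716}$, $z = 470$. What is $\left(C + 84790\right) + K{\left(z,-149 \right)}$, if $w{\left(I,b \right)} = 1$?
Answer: $84795 + i \sqrt{188015} \approx 84795.0 + 433.61 i$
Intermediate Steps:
$C = i \sqrt{188015}$ ($C = \sqrt{-188015} = i \sqrt{188015} \approx 433.61 i$)
$K{\left(s,W \right)} = 5$ ($K{\left(s,W \right)} = \left(-4\right) \left(-1\right) + 1 = 4 + 1 = 5$)
$\left(C + 84790\right) + K{\left(z,-149 \right)} = \left(i \sqrt{188015} + 84790\right) + 5 = \left(84790 + i \sqrt{188015}\right) + 5 = 84795 + i \sqrt{188015}$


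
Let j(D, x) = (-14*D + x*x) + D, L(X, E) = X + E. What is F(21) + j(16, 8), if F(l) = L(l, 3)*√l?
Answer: -144 + 24*√21 ≈ -34.018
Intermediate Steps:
L(X, E) = E + X
F(l) = √l*(3 + l) (F(l) = (3 + l)*√l = √l*(3 + l))
j(D, x) = x² - 13*D (j(D, x) = (-14*D + x²) + D = (x² - 14*D) + D = x² - 13*D)
F(21) + j(16, 8) = √21*(3 + 21) + (8² - 13*16) = √21*24 + (64 - 208) = 24*√21 - 144 = -144 + 24*√21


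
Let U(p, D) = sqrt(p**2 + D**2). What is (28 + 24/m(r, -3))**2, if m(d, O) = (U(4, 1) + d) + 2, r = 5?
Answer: 8921/8 - 399*sqrt(17)/8 ≈ 909.49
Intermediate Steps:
U(p, D) = sqrt(D**2 + p**2)
m(d, O) = 2 + d + sqrt(17) (m(d, O) = (sqrt(1**2 + 4**2) + d) + 2 = (sqrt(1 + 16) + d) + 2 = (sqrt(17) + d) + 2 = (d + sqrt(17)) + 2 = 2 + d + sqrt(17))
(28 + 24/m(r, -3))**2 = (28 + 24/(2 + 5 + sqrt(17)))**2 = (28 + 24/(7 + sqrt(17)))**2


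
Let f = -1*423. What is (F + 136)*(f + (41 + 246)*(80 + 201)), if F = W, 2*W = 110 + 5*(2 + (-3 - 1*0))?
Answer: 15122224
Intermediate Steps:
f = -423
W = 105/2 (W = (110 + 5*(2 + (-3 - 1*0)))/2 = (110 + 5*(2 + (-3 + 0)))/2 = (110 + 5*(2 - 3))/2 = (110 + 5*(-1))/2 = (110 - 5)/2 = (1/2)*105 = 105/2 ≈ 52.500)
F = 105/2 ≈ 52.500
(F + 136)*(f + (41 + 246)*(80 + 201)) = (105/2 + 136)*(-423 + (41 + 246)*(80 + 201)) = 377*(-423 + 287*281)/2 = 377*(-423 + 80647)/2 = (377/2)*80224 = 15122224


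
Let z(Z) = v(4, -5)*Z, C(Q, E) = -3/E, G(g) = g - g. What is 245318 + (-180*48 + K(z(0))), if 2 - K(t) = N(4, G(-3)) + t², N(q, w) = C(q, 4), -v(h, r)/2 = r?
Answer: 946723/4 ≈ 2.3668e+5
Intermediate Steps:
G(g) = 0
v(h, r) = -2*r
N(q, w) = -¾ (N(q, w) = -3/4 = -3*¼ = -¾)
z(Z) = 10*Z (z(Z) = (-2*(-5))*Z = 10*Z)
K(t) = 11/4 - t² (K(t) = 2 - (-¾ + t²) = 2 + (¾ - t²) = 11/4 - t²)
245318 + (-180*48 + K(z(0))) = 245318 + (-180*48 + (11/4 - (10*0)²)) = 245318 + (-8640 + (11/4 - 1*0²)) = 245318 + (-8640 + (11/4 - 1*0)) = 245318 + (-8640 + (11/4 + 0)) = 245318 + (-8640 + 11/4) = 245318 - 34549/4 = 946723/4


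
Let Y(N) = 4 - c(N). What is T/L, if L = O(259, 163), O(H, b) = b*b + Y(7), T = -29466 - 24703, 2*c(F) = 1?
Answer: -108338/53145 ≈ -2.0385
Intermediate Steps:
c(F) = ½ (c(F) = (½)*1 = ½)
T = -54169
Y(N) = 7/2 (Y(N) = 4 - 1*½ = 4 - ½ = 7/2)
O(H, b) = 7/2 + b² (O(H, b) = b*b + 7/2 = b² + 7/2 = 7/2 + b²)
L = 53145/2 (L = 7/2 + 163² = 7/2 + 26569 = 53145/2 ≈ 26573.)
T/L = -54169/53145/2 = -54169*2/53145 = -108338/53145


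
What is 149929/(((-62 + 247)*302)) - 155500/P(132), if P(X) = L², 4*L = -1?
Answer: -139004410071/55870 ≈ -2.4880e+6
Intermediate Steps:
L = -¼ (L = (¼)*(-1) = -¼ ≈ -0.25000)
P(X) = 1/16 (P(X) = (-¼)² = 1/16)
149929/(((-62 + 247)*302)) - 155500/P(132) = 149929/(((-62 + 247)*302)) - 155500/1/16 = 149929/((185*302)) - 155500*16 = 149929/55870 - 2488000 = -139004410071/55870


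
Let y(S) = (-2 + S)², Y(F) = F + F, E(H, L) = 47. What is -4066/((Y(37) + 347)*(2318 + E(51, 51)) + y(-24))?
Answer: -214/52439 ≈ -0.0040809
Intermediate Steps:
Y(F) = 2*F
-4066/((Y(37) + 347)*(2318 + E(51, 51)) + y(-24)) = -4066/((2*37 + 347)*(2318 + 47) + (-2 - 24)²) = -4066/((74 + 347)*2365 + (-26)²) = -4066/(421*2365 + 676) = -4066/(995665 + 676) = -4066/996341 = -4066*1/996341 = -214/52439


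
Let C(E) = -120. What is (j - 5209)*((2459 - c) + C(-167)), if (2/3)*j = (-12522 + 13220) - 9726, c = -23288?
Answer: -480531877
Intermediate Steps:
j = -13542 (j = 3*((-12522 + 13220) - 9726)/2 = 3*(698 - 9726)/2 = (3/2)*(-9028) = -13542)
(j - 5209)*((2459 - c) + C(-167)) = (-13542 - 5209)*((2459 - 1*(-23288)) - 120) = -18751*((2459 + 23288) - 120) = -18751*(25747 - 120) = -18751*25627 = -480531877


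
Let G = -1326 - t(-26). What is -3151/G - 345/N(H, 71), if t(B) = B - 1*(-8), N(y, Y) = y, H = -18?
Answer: 9407/436 ≈ 21.576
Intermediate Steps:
t(B) = 8 + B (t(B) = B + 8 = 8 + B)
G = -1308 (G = -1326 - (8 - 26) = -1326 - 1*(-18) = -1326 + 18 = -1308)
-3151/G - 345/N(H, 71) = -3151/(-1308) - 345/(-18) = -3151*(-1/1308) - 345*(-1/18) = 3151/1308 + 115/6 = 9407/436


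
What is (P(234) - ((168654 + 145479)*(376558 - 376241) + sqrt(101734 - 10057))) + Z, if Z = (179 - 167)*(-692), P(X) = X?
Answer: -99588231 - sqrt(91677) ≈ -9.9588e+7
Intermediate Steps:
Z = -8304 (Z = 12*(-692) = -8304)
(P(234) - ((168654 + 145479)*(376558 - 376241) + sqrt(101734 - 10057))) + Z = (234 - ((168654 + 145479)*(376558 - 376241) + sqrt(101734 - 10057))) - 8304 = (234 - (314133*317 + sqrt(91677))) - 8304 = (234 - (99580161 + sqrt(91677))) - 8304 = (234 + (-99580161 - sqrt(91677))) - 8304 = (-99579927 - sqrt(91677)) - 8304 = -99588231 - sqrt(91677)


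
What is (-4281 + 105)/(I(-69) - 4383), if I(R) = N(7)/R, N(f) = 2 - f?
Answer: 144072/151211 ≈ 0.95279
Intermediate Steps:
I(R) = -5/R (I(R) = (2 - 1*7)/R = (2 - 7)/R = -5/R)
(-4281 + 105)/(I(-69) - 4383) = (-4281 + 105)/(-5/(-69) - 4383) = -4176/(-5*(-1/69) - 4383) = -4176/(5/69 - 4383) = -4176/(-302422/69) = -4176*(-69/302422) = 144072/151211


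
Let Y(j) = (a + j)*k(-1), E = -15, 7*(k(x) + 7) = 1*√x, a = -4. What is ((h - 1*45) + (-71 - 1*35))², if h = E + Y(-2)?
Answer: 753388/49 + 1488*I/7 ≈ 15375.0 + 212.57*I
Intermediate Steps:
k(x) = -7 + √x/7 (k(x) = -7 + (1*√x)/7 = -7 + √x/7)
Y(j) = (-7 + I/7)*(-4 + j) (Y(j) = (-4 + j)*(-7 + √(-1)/7) = (-4 + j)*(-7 + I/7) = (-7 + I/7)*(-4 + j))
h = 27 - 6*I/7 (h = -15 - (-4 - 2)*(49 - I)/7 = -15 - ⅐*(-6)*(49 - I) = -15 + (42 - 6*I/7) = 27 - 6*I/7 ≈ 27.0 - 0.85714*I)
((h - 1*45) + (-71 - 1*35))² = (((27 - 6*I/7) - 1*45) + (-71 - 1*35))² = (((27 - 6*I/7) - 45) + (-71 - 35))² = ((-18 - 6*I/7) - 106)² = (-124 - 6*I/7)²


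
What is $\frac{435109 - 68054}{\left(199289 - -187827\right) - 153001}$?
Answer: $\frac{73411}{46823} \approx 1.5678$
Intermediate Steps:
$\frac{435109 - 68054}{\left(199289 - -187827\right) - 153001} = \frac{367055}{\left(199289 + 187827\right) - 153001} = \frac{367055}{387116 - 153001} = \frac{367055}{234115} = 367055 \cdot \frac{1}{234115} = \frac{73411}{46823}$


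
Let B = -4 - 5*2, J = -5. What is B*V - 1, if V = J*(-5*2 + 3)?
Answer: -491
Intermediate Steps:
B = -14 (B = -4 - 10 = -14)
V = 35 (V = -5*(-5*2 + 3) = -5*(-10 + 3) = -5*(-7) = 35)
B*V - 1 = -14*35 - 1 = -490 - 1 = -491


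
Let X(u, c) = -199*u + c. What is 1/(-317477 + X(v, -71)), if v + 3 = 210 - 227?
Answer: -1/313568 ≈ -3.1891e-6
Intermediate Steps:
v = -20 (v = -3 + (210 - 227) = -3 - 17 = -20)
X(u, c) = c - 199*u
1/(-317477 + X(v, -71)) = 1/(-317477 + (-71 - 199*(-20))) = 1/(-317477 + (-71 + 3980)) = 1/(-317477 + 3909) = 1/(-313568) = -1/313568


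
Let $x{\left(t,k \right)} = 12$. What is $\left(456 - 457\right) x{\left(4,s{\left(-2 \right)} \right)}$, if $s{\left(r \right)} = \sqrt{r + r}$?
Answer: $-12$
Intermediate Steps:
$s{\left(r \right)} = \sqrt{2} \sqrt{r}$ ($s{\left(r \right)} = \sqrt{2 r} = \sqrt{2} \sqrt{r}$)
$\left(456 - 457\right) x{\left(4,s{\left(-2 \right)} \right)} = \left(456 - 457\right) 12 = \left(-1\right) 12 = -12$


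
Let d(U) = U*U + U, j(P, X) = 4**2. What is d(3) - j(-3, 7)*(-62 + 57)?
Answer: 92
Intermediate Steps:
j(P, X) = 16
d(U) = U + U**2 (d(U) = U**2 + U = U + U**2)
d(3) - j(-3, 7)*(-62 + 57) = 3*(1 + 3) - 16*(-62 + 57) = 3*4 - 16*(-5) = 12 - 1*(-80) = 12 + 80 = 92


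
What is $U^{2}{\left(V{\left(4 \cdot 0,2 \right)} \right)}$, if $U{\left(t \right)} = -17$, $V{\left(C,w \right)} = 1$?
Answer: $289$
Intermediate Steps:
$U^{2}{\left(V{\left(4 \cdot 0,2 \right)} \right)} = \left(-17\right)^{2} = 289$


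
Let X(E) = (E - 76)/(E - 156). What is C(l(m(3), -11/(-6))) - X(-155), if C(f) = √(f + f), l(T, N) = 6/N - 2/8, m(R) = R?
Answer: -231/311 + √2926/22 ≈ 1.7160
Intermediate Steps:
l(T, N) = -¼ + 6/N (l(T, N) = 6/N - 2*⅛ = 6/N - ¼ = -¼ + 6/N)
X(E) = (-76 + E)/(-156 + E)
C(f) = √2*√f (C(f) = √(2*f) = √2*√f)
C(l(m(3), -11/(-6))) - X(-155) = √2*√((24 - (-11)/(-6))/(4*((-11/(-6))))) - (-76 - 155)/(-156 - 155) = √2*√((24 - (-11)*(-1)/6)/(4*((-11*(-⅙))))) - (-231)/(-311) = √2*√((24 - 1*11/6)/(4*(11/6))) - (-1)*(-231)/311 = √2*√((¼)*(6/11)*(24 - 11/6)) - 1*231/311 = √2*√((¼)*(6/11)*(133/6)) - 231/311 = √2*√(133/44) - 231/311 = √2*(√1463/22) - 231/311 = √2926/22 - 231/311 = -231/311 + √2926/22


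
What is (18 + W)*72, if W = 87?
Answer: 7560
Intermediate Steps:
(18 + W)*72 = (18 + 87)*72 = 105*72 = 7560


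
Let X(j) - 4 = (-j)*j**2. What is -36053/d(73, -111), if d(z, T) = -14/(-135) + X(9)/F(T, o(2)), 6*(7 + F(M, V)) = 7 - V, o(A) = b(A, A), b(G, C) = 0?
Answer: -34070085/117548 ≈ -289.84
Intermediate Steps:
o(A) = 0
X(j) = 4 - j**3 (X(j) = 4 + (-j)*j**2 = 4 - j**3)
F(M, V) = -35/6 - V/6 (F(M, V) = -7 + (7 - V)/6 = -7 + (7/6 - V/6) = -35/6 - V/6)
d(z, T) = 117548/945 (d(z, T) = -14/(-135) + (4 - 1*9**3)/(-35/6 - 1/6*0) = -14*(-1/135) + (4 - 1*729)/(-35/6 + 0) = 14/135 + (4 - 729)/(-35/6) = 14/135 - 725*(-6/35) = 14/135 + 870/7 = 117548/945)
-36053/d(73, -111) = -36053/117548/945 = -36053*945/117548 = -34070085/117548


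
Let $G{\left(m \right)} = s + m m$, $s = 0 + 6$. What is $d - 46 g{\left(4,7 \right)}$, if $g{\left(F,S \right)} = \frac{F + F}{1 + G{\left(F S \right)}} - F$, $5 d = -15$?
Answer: $\frac{142803}{791} \approx 180.53$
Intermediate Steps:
$d = -3$ ($d = \frac{1}{5} \left(-15\right) = -3$)
$s = 6$
$G{\left(m \right)} = 6 + m^{2}$ ($G{\left(m \right)} = 6 + m m = 6 + m^{2}$)
$g{\left(F,S \right)} = - F + \frac{2 F}{7 + F^{2} S^{2}}$ ($g{\left(F,S \right)} = \frac{F + F}{1 + \left(6 + \left(F S\right)^{2}\right)} - F = \frac{2 F}{1 + \left(6 + F^{2} S^{2}\right)} - F = \frac{2 F}{7 + F^{2} S^{2}} - F = - F + \frac{2 F}{7 + F^{2} S^{2}}$)
$d - 46 g{\left(4,7 \right)} = -3 - 46 \left(\left(-1\right) 4 \frac{1}{7 + 4^{2} \cdot 7^{2}} \left(5 + 4^{2} \cdot 7^{2}\right)\right) = -3 - 46 \left(\left(-1\right) 4 \frac{1}{7 + 16 \cdot 49} \left(5 + 16 \cdot 49\right)\right) = -3 - 46 \left(\left(-1\right) 4 \frac{1}{7 + 784} \left(5 + 784\right)\right) = -3 - 46 \left(\left(-1\right) 4 \cdot \frac{1}{791} \cdot 789\right) = -3 - - \frac{145176}{791} = -3 + \frac{145176}{791} = \frac{142803}{791}$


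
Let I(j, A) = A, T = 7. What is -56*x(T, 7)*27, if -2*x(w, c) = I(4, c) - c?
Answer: 0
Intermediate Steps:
x(w, c) = 0 (x(w, c) = -(c - c)/2 = -½*0 = 0)
-56*x(T, 7)*27 = -56*0*27 = 0*27 = 0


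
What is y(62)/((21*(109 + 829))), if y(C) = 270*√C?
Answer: 45*√62/3283 ≈ 0.10793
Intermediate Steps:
y(62)/((21*(109 + 829))) = (270*√62)/((21*(109 + 829))) = (270*√62)/((21*938)) = (270*√62)/19698 = (270*√62)*(1/19698) = 45*√62/3283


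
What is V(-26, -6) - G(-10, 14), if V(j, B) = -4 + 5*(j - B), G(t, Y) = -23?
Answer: -81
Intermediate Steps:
V(j, B) = -4 - 5*B + 5*j (V(j, B) = -4 + (-5*B + 5*j) = -4 - 5*B + 5*j)
V(-26, -6) - G(-10, 14) = (-4 - 5*(-6) + 5*(-26)) - 1*(-23) = (-4 + 30 - 130) + 23 = -104 + 23 = -81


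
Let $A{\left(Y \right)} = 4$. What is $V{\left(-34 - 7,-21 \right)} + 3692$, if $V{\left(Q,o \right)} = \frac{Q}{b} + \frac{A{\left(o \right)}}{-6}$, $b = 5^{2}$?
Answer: $\frac{276727}{75} \approx 3689.7$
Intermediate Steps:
$b = 25$
$V{\left(Q,o \right)} = - \frac{2}{3} + \frac{Q}{25}$ ($V{\left(Q,o \right)} = \frac{Q}{25} + \frac{4}{-6} = Q \frac{1}{25} + 4 \left(- \frac{1}{6}\right) = \frac{Q}{25} - \frac{2}{3} = - \frac{2}{3} + \frac{Q}{25}$)
$V{\left(-34 - 7,-21 \right)} + 3692 = \left(- \frac{2}{3} + \frac{-34 - 7}{25}\right) + 3692 = \left(- \frac{2}{3} + \frac{1}{25} \left(-41\right)\right) + 3692 = \left(- \frac{2}{3} - \frac{41}{25}\right) + 3692 = - \frac{173}{75} + 3692 = \frac{276727}{75}$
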